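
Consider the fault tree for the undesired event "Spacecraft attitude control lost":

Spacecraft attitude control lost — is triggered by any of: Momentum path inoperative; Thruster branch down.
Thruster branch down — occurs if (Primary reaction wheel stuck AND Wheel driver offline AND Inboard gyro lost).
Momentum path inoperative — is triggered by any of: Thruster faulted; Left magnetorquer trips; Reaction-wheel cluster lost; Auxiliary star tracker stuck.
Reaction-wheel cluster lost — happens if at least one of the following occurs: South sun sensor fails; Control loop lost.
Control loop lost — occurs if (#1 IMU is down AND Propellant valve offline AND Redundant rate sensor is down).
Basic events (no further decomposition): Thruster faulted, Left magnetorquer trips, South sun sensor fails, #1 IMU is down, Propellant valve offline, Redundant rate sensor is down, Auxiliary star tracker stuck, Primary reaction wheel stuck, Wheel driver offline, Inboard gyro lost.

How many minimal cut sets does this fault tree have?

Control loop lost [AND]: one cut set from each child combined → 1 × 1 × 1 = 1 cut set(s).
Reaction-wheel cluster lost [OR]: union of children's cut sets → 2 cut set(s).
Momentum path inoperative [OR]: union of children's cut sets → 5 cut set(s).
Thruster branch down [AND]: one cut set from each child combined → 1 × 1 × 1 = 1 cut set(s).
Spacecraft attitude control lost [OR]: union of children's cut sets → 6 cut set(s).
Minimal cut sets: {Thruster faulted}; {Left magnetorquer trips}; {South sun sensor fails}; {#1 IMU is down, Propellant valve offline, Redundant rate sensor is down}; {Auxiliary star tracker stuck}; {Inboard gyro lost, Primary reaction wheel stuck, Wheel driver offline}.

6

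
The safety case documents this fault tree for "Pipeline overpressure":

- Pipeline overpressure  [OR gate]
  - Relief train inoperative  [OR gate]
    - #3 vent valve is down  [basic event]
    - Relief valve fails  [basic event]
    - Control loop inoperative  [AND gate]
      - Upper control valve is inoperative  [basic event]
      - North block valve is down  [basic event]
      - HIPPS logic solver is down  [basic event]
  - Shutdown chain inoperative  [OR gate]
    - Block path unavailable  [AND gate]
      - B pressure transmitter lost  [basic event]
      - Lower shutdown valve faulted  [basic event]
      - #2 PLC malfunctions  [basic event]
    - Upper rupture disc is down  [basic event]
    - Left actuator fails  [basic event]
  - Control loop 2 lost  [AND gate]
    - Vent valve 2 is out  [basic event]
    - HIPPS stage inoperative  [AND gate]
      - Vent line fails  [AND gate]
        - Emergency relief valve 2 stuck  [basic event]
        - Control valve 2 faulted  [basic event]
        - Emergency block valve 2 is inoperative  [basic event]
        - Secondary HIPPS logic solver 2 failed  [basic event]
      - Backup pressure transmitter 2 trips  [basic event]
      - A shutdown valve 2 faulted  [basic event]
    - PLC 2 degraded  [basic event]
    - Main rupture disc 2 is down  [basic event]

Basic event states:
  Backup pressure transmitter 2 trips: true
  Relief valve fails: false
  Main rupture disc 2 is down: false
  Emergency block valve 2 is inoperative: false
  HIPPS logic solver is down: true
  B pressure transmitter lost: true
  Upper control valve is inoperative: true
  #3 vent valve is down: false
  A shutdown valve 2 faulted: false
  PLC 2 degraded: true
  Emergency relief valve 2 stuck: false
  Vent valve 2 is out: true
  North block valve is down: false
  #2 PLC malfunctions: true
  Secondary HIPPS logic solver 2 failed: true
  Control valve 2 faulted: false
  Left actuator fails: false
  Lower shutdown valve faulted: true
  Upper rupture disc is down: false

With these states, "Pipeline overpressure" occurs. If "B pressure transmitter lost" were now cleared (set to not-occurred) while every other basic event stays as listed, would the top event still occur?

Counterfactual: set "B pressure transmitter lost" to not occurred.
Control loop inoperative [AND]: Upper control valve is inoperative=occurs, North block valve is down=not, HIPPS logic solver is down=occurs → not all inputs occur → does not occur.
Relief train inoperative [OR]: #3 vent valve is down=not, Relief valve fails=not, Control loop inoperative=not → no input occurs → does not occur.
Block path unavailable [AND]: B pressure transmitter lost=not, Lower shutdown valve faulted=occurs, #2 PLC malfunctions=occurs → not all inputs occur → does not occur.
Shutdown chain inoperative [OR]: Block path unavailable=not, Upper rupture disc is down=not, Left actuator fails=not → no input occurs → does not occur.
Vent line fails [AND]: Emergency relief valve 2 stuck=not, Control valve 2 faulted=not, Emergency block valve 2 is inoperative=not, Secondary HIPPS logic solver 2 failed=occurs → not all inputs occur → does not occur.
HIPPS stage inoperative [AND]: Vent line fails=not, Backup pressure transmitter 2 trips=occurs, A shutdown valve 2 faulted=not → not all inputs occur → does not occur.
Control loop 2 lost [AND]: Vent valve 2 is out=occurs, HIPPS stage inoperative=not, PLC 2 degraded=occurs, Main rupture disc 2 is down=not → not all inputs occur → does not occur.
Pipeline overpressure [OR]: Relief train inoperative=not, Shutdown chain inoperative=not, Control loop 2 lost=not → no input occurs → does not occur.

No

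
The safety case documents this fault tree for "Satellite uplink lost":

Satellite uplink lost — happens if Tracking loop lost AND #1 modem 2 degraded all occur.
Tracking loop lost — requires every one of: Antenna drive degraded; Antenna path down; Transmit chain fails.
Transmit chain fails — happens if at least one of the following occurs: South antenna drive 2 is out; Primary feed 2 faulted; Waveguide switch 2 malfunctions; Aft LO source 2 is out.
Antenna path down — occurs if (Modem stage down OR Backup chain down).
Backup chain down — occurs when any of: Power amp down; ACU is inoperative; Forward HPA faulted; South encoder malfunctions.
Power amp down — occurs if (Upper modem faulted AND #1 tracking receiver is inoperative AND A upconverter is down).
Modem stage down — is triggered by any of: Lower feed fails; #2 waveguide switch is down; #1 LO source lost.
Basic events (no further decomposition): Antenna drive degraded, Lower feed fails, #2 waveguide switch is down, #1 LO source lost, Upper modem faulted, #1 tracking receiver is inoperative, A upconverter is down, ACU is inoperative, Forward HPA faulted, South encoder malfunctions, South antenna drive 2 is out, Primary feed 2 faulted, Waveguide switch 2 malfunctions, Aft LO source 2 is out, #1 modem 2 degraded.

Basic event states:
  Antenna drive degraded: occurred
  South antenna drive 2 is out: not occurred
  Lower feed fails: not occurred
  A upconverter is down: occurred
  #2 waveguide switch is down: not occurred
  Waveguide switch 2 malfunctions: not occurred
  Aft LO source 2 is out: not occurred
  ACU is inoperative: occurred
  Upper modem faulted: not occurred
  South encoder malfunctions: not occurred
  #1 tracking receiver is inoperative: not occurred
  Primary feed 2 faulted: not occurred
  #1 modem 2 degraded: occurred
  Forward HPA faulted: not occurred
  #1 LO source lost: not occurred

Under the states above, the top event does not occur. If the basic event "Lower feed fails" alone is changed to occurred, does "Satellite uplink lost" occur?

No

Counterfactual: set "Lower feed fails" to occurred.
Modem stage down [OR]: Lower feed fails=occurs, #2 waveguide switch is down=not, #1 LO source lost=not → at least one input occurs → occurs.
Power amp down [AND]: Upper modem faulted=not, #1 tracking receiver is inoperative=not, A upconverter is down=occurs → not all inputs occur → does not occur.
Backup chain down [OR]: Power amp down=not, ACU is inoperative=occurs, Forward HPA faulted=not, South encoder malfunctions=not → at least one input occurs → occurs.
Antenna path down [OR]: Modem stage down=occurs, Backup chain down=occurs → at least one input occurs → occurs.
Transmit chain fails [OR]: South antenna drive 2 is out=not, Primary feed 2 faulted=not, Waveguide switch 2 malfunctions=not, Aft LO source 2 is out=not → no input occurs → does not occur.
Tracking loop lost [AND]: Antenna drive degraded=occurs, Antenna path down=occurs, Transmit chain fails=not → not all inputs occur → does not occur.
Satellite uplink lost [AND]: Tracking loop lost=not, #1 modem 2 degraded=occurs → not all inputs occur → does not occur.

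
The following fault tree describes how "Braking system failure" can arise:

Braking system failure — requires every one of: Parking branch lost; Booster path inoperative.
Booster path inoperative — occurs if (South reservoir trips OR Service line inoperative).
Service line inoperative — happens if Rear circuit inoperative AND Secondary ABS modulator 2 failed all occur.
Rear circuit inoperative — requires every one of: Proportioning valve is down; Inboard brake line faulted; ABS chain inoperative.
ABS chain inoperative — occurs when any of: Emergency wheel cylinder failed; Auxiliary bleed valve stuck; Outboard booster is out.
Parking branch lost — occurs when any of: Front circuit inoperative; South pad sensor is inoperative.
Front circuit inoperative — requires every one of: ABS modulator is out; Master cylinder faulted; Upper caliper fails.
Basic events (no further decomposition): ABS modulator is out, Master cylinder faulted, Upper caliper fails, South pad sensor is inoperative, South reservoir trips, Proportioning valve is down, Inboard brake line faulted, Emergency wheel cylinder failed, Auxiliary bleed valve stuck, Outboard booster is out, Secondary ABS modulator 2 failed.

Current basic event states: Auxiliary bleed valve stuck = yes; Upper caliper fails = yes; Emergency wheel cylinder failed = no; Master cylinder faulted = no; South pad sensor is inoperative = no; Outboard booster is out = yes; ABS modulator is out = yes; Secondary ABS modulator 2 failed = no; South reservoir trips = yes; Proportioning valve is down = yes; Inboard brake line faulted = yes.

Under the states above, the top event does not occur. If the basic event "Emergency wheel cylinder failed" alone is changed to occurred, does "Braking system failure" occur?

No

Counterfactual: set "Emergency wheel cylinder failed" to occurred.
Front circuit inoperative [AND]: ABS modulator is out=occurs, Master cylinder faulted=not, Upper caliper fails=occurs → not all inputs occur → does not occur.
Parking branch lost [OR]: Front circuit inoperative=not, South pad sensor is inoperative=not → no input occurs → does not occur.
ABS chain inoperative [OR]: Emergency wheel cylinder failed=occurs, Auxiliary bleed valve stuck=occurs, Outboard booster is out=occurs → at least one input occurs → occurs.
Rear circuit inoperative [AND]: Proportioning valve is down=occurs, Inboard brake line faulted=occurs, ABS chain inoperative=occurs → all inputs occur → occurs.
Service line inoperative [AND]: Rear circuit inoperative=occurs, Secondary ABS modulator 2 failed=not → not all inputs occur → does not occur.
Booster path inoperative [OR]: South reservoir trips=occurs, Service line inoperative=not → at least one input occurs → occurs.
Braking system failure [AND]: Parking branch lost=not, Booster path inoperative=occurs → not all inputs occur → does not occur.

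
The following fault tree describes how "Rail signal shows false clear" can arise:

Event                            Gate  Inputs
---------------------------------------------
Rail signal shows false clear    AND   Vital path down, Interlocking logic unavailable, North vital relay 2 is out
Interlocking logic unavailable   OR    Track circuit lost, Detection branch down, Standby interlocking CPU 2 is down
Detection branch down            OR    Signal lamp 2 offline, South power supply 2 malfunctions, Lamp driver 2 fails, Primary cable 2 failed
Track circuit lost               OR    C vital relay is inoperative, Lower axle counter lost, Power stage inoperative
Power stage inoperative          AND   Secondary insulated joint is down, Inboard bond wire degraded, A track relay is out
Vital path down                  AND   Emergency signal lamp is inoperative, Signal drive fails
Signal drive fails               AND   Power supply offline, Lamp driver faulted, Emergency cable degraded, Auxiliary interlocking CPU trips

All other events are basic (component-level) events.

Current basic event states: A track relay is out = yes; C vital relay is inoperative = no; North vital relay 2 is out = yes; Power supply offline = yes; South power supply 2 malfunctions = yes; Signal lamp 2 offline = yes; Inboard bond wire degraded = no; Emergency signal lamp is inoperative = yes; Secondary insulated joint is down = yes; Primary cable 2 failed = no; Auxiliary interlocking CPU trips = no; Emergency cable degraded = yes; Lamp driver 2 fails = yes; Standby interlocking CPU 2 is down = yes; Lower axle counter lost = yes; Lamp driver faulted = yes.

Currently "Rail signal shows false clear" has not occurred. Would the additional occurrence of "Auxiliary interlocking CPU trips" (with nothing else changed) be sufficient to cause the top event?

Yes

Counterfactual: set "Auxiliary interlocking CPU trips" to occurred.
Signal drive fails [AND]: Power supply offline=occurs, Lamp driver faulted=occurs, Emergency cable degraded=occurs, Auxiliary interlocking CPU trips=occurs → all inputs occur → occurs.
Vital path down [AND]: Emergency signal lamp is inoperative=occurs, Signal drive fails=occurs → all inputs occur → occurs.
Power stage inoperative [AND]: Secondary insulated joint is down=occurs, Inboard bond wire degraded=not, A track relay is out=occurs → not all inputs occur → does not occur.
Track circuit lost [OR]: C vital relay is inoperative=not, Lower axle counter lost=occurs, Power stage inoperative=not → at least one input occurs → occurs.
Detection branch down [OR]: Signal lamp 2 offline=occurs, South power supply 2 malfunctions=occurs, Lamp driver 2 fails=occurs, Primary cable 2 failed=not → at least one input occurs → occurs.
Interlocking logic unavailable [OR]: Track circuit lost=occurs, Detection branch down=occurs, Standby interlocking CPU 2 is down=occurs → at least one input occurs → occurs.
Rail signal shows false clear [AND]: Vital path down=occurs, Interlocking logic unavailable=occurs, North vital relay 2 is out=occurs → all inputs occur → occurs.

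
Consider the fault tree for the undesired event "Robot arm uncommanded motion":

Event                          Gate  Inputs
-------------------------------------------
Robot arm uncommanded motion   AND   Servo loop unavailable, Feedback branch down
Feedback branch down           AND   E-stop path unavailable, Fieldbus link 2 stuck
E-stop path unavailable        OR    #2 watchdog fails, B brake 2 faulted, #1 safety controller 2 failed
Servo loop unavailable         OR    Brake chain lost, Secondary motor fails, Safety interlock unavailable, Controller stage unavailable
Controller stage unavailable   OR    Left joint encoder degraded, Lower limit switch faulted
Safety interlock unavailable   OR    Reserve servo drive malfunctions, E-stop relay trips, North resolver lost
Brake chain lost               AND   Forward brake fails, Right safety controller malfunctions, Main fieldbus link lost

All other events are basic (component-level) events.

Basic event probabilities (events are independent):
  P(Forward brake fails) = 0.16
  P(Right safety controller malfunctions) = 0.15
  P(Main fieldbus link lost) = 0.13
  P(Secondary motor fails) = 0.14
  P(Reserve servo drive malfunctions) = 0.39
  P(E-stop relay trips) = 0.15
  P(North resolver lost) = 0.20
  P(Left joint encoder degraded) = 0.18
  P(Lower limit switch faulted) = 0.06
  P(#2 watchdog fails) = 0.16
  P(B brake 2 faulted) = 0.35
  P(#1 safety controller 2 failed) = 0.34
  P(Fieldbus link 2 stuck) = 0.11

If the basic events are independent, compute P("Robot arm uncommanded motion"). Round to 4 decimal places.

0.0511

P(Brake chain lost) [AND] = 0.16 × 0.15 × 0.13 = 0.003120
P(Safety interlock unavailable) [OR] = 1 − (1−0.39) × (1−0.15) × (1−0.20) = 0.585200
P(Controller stage unavailable) [OR] = 1 − (1−0.18) × (1−0.06) = 0.229200
P(Servo loop unavailable) [OR] = 1 − (1−0.003120) × (1−0.14) × (1−0.585200) × (1−0.229200) = 0.725892
P(E-stop path unavailable) [OR] = 1 − (1−0.16) × (1−0.35) × (1−0.34) = 0.639640
P(Feedback branch down) [AND] = 0.639640 × 0.11 = 0.070360
P(Robot arm uncommanded motion) [AND] = 0.725892 × 0.070360 = 0.051074
Rounded to 4 decimal places: P(Robot arm uncommanded motion) ≈ 0.0511.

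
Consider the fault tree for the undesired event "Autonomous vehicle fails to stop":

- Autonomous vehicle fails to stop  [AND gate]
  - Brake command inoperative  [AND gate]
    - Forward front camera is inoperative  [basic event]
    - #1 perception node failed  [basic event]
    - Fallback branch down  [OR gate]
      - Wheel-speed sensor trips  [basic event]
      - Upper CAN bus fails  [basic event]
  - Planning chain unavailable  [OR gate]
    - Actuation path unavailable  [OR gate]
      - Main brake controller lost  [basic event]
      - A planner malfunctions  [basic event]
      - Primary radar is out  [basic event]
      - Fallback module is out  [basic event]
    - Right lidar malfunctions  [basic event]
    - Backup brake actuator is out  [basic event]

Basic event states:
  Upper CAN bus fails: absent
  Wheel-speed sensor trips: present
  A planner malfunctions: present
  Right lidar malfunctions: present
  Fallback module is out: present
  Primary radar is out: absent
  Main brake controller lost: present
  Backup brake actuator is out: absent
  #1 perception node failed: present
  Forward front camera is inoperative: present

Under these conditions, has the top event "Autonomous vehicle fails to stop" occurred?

Fallback branch down [OR]: Wheel-speed sensor trips=occurs, Upper CAN bus fails=not → at least one input occurs → occurs.
Brake command inoperative [AND]: Forward front camera is inoperative=occurs, #1 perception node failed=occurs, Fallback branch down=occurs → all inputs occur → occurs.
Actuation path unavailable [OR]: Main brake controller lost=occurs, A planner malfunctions=occurs, Primary radar is out=not, Fallback module is out=occurs → at least one input occurs → occurs.
Planning chain unavailable [OR]: Actuation path unavailable=occurs, Right lidar malfunctions=occurs, Backup brake actuator is out=not → at least one input occurs → occurs.
Autonomous vehicle fails to stop [AND]: Brake command inoperative=occurs, Planning chain unavailable=occurs → all inputs occur → occurs.

Yes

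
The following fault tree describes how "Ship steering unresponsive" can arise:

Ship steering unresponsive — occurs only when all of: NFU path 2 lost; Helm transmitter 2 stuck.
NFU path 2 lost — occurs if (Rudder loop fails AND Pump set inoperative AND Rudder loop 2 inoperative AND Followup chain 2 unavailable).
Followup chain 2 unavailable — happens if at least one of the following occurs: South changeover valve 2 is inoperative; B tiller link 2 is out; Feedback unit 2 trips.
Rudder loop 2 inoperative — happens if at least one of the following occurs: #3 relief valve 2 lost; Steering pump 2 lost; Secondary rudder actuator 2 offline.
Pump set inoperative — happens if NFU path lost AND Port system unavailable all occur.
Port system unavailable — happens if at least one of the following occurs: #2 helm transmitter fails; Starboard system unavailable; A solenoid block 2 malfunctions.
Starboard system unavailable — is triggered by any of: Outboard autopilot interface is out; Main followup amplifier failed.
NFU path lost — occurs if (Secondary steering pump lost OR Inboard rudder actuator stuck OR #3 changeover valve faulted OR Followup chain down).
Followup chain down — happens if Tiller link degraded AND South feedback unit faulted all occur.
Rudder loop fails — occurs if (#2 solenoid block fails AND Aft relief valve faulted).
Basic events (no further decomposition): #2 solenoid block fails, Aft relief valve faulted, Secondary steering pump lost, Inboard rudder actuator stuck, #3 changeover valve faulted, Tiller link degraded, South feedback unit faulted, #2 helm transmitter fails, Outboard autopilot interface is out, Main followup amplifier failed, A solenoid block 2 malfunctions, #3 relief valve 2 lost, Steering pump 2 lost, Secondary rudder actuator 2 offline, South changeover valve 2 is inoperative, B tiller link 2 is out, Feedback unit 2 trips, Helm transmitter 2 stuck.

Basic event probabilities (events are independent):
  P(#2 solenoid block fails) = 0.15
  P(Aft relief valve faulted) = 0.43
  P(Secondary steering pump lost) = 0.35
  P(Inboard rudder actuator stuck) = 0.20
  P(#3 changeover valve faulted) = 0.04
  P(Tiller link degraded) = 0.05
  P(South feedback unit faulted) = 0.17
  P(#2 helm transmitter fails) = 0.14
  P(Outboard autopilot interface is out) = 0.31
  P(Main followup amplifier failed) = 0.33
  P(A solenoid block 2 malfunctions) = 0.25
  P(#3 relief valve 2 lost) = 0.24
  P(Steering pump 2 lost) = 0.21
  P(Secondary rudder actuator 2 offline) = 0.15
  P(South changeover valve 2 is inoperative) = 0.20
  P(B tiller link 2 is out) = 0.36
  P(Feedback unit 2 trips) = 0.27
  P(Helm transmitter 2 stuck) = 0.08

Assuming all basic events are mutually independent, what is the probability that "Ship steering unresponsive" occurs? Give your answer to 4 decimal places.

P(Rudder loop fails) [AND] = 0.15 × 0.43 = 0.064500
P(Followup chain down) [AND] = 0.05 × 0.17 = 0.008500
P(NFU path lost) [OR] = 1 − (1−0.35) × (1−0.20) × (1−0.04) × (1−0.008500) = 0.505043
P(Starboard system unavailable) [OR] = 1 − (1−0.31) × (1−0.33) = 0.537700
P(Port system unavailable) [OR] = 1 − (1−0.14) × (1−0.537700) × (1−0.25) = 0.701817
P(Pump set inoperative) [AND] = 0.505043 × 0.701817 = 0.354448
P(Rudder loop 2 inoperative) [OR] = 1 − (1−0.24) × (1−0.21) × (1−0.15) = 0.489660
P(Followup chain 2 unavailable) [OR] = 1 − (1−0.20) × (1−0.36) × (1−0.27) = 0.626240
P(NFU path 2 lost) [AND] = 0.064500 × 0.354448 × 0.489660 × 0.626240 = 0.007010
P(Ship steering unresponsive) [AND] = 0.007010 × 0.08 = 0.000561
Rounded to 4 decimal places: P(Ship steering unresponsive) ≈ 0.0006.

0.0006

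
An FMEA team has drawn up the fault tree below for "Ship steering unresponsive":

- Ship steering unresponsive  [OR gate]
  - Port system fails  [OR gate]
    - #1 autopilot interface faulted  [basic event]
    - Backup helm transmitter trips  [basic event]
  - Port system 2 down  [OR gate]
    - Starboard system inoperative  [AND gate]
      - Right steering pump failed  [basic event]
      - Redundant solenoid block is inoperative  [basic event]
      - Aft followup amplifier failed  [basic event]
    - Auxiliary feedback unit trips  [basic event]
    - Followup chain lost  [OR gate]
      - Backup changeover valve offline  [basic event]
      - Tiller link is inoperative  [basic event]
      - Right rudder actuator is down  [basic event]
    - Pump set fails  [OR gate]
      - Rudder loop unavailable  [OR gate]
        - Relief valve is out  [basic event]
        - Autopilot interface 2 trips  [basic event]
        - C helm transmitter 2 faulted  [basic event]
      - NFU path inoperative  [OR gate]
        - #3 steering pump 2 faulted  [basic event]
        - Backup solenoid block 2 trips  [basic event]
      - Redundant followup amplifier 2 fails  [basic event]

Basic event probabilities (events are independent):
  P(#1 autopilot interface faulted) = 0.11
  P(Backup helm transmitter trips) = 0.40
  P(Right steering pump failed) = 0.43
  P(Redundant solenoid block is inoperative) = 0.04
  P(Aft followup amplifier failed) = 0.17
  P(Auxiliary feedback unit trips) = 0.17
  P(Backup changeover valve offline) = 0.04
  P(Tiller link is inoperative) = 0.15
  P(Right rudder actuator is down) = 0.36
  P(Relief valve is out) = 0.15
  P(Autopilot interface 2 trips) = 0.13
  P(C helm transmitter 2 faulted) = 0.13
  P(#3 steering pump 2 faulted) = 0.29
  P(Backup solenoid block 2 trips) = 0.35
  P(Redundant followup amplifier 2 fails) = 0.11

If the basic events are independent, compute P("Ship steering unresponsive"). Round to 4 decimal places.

0.9390

P(Port system fails) [OR] = 1 − (1−0.11) × (1−0.40) = 0.466000
P(Starboard system inoperative) [AND] = 0.43 × 0.04 × 0.17 = 0.002924
P(Followup chain lost) [OR] = 1 − (1−0.04) × (1−0.15) × (1−0.36) = 0.477760
P(Rudder loop unavailable) [OR] = 1 − (1−0.15) × (1−0.13) × (1−0.13) = 0.356635
P(NFU path inoperative) [OR] = 1 − (1−0.29) × (1−0.35) = 0.538500
P(Pump set fails) [OR] = 1 − (1−0.356635) × (1−0.538500) × (1−0.11) = 0.735747
P(Port system 2 down) [OR] = 1 − (1−0.002924) × (1−0.17) × (1−0.477760) × (1−0.735747) = 0.885792
P(Ship steering unresponsive) [OR] = 1 − (1−0.466000) × (1−0.885792) = 0.939013
Rounded to 4 decimal places: P(Ship steering unresponsive) ≈ 0.9390.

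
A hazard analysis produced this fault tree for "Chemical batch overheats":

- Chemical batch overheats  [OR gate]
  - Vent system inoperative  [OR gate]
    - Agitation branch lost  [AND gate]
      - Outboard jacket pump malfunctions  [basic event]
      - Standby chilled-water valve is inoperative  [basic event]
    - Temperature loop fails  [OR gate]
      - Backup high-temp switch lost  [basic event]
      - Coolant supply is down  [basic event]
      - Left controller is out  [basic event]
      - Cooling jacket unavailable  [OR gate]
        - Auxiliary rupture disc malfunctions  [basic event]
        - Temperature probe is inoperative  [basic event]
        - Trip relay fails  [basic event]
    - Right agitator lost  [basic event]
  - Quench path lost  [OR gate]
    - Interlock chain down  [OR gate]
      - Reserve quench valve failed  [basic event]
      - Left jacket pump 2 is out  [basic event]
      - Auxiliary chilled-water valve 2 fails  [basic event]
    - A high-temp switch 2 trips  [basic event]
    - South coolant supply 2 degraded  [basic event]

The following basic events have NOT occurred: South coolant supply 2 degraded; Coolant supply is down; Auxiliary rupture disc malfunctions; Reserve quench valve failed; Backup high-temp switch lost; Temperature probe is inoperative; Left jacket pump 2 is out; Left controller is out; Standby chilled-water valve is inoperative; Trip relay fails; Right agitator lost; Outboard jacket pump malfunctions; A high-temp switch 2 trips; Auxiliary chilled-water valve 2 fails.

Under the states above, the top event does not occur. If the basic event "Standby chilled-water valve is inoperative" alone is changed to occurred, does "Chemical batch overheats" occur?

No

Counterfactual: set "Standby chilled-water valve is inoperative" to occurred.
Agitation branch lost [AND]: Outboard jacket pump malfunctions=not, Standby chilled-water valve is inoperative=occurs → not all inputs occur → does not occur.
Cooling jacket unavailable [OR]: Auxiliary rupture disc malfunctions=not, Temperature probe is inoperative=not, Trip relay fails=not → no input occurs → does not occur.
Temperature loop fails [OR]: Backup high-temp switch lost=not, Coolant supply is down=not, Left controller is out=not, Cooling jacket unavailable=not → no input occurs → does not occur.
Vent system inoperative [OR]: Agitation branch lost=not, Temperature loop fails=not, Right agitator lost=not → no input occurs → does not occur.
Interlock chain down [OR]: Reserve quench valve failed=not, Left jacket pump 2 is out=not, Auxiliary chilled-water valve 2 fails=not → no input occurs → does not occur.
Quench path lost [OR]: Interlock chain down=not, A high-temp switch 2 trips=not, South coolant supply 2 degraded=not → no input occurs → does not occur.
Chemical batch overheats [OR]: Vent system inoperative=not, Quench path lost=not → no input occurs → does not occur.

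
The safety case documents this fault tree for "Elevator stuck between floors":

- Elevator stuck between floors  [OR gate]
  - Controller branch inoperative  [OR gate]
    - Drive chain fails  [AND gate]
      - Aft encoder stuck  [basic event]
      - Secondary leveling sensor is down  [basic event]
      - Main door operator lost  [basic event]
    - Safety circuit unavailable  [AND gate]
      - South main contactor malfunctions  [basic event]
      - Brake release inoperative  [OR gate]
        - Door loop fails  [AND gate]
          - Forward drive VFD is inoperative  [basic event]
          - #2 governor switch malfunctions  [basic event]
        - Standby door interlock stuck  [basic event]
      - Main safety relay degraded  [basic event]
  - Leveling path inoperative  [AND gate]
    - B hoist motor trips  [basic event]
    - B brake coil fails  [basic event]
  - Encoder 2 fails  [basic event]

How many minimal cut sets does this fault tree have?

Drive chain fails [AND]: one cut set from each child combined → 1 × 1 × 1 = 1 cut set(s).
Door loop fails [AND]: one cut set from each child combined → 1 × 1 = 1 cut set(s).
Brake release inoperative [OR]: union of children's cut sets → 2 cut set(s).
Safety circuit unavailable [AND]: one cut set from each child combined → 1 × 2 × 1 = 2 cut set(s).
Controller branch inoperative [OR]: union of children's cut sets → 3 cut set(s).
Leveling path inoperative [AND]: one cut set from each child combined → 1 × 1 = 1 cut set(s).
Elevator stuck between floors [OR]: union of children's cut sets → 5 cut set(s).
Minimal cut sets: {Aft encoder stuck, Main door operator lost, Secondary leveling sensor is down}; {#2 governor switch malfunctions, Forward drive VFD is inoperative, Main safety relay degraded, South main contactor malfunctions}; {Main safety relay degraded, South main contactor malfunctions, Standby door interlock stuck}; {B brake coil fails, B hoist motor trips}; {Encoder 2 fails}.

5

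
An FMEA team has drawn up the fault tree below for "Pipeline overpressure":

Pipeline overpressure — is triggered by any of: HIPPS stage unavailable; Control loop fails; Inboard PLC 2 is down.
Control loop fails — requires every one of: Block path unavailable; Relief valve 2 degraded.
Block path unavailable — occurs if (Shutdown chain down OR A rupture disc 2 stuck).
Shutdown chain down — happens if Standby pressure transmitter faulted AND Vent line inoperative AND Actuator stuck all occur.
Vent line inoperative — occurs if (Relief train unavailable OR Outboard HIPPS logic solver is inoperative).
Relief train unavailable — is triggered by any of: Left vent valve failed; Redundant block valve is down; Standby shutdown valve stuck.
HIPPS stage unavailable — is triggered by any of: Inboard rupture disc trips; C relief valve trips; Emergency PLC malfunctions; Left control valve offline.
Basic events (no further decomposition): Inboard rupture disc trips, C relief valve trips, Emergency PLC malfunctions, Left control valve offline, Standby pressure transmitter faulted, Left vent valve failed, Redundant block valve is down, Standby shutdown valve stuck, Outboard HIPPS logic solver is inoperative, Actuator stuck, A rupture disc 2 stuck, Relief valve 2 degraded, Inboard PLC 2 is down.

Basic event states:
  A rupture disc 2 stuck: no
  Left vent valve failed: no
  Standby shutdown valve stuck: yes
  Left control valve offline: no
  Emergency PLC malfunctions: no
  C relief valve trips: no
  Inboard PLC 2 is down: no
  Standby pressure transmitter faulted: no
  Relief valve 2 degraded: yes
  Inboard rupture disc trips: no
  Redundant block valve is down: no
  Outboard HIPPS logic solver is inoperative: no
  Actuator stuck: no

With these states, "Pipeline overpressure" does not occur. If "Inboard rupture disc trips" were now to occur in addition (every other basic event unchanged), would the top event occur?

Yes

Counterfactual: set "Inboard rupture disc trips" to occurred.
HIPPS stage unavailable [OR]: Inboard rupture disc trips=occurs, C relief valve trips=not, Emergency PLC malfunctions=not, Left control valve offline=not → at least one input occurs → occurs.
Relief train unavailable [OR]: Left vent valve failed=not, Redundant block valve is down=not, Standby shutdown valve stuck=occurs → at least one input occurs → occurs.
Vent line inoperative [OR]: Relief train unavailable=occurs, Outboard HIPPS logic solver is inoperative=not → at least one input occurs → occurs.
Shutdown chain down [AND]: Standby pressure transmitter faulted=not, Vent line inoperative=occurs, Actuator stuck=not → not all inputs occur → does not occur.
Block path unavailable [OR]: Shutdown chain down=not, A rupture disc 2 stuck=not → no input occurs → does not occur.
Control loop fails [AND]: Block path unavailable=not, Relief valve 2 degraded=occurs → not all inputs occur → does not occur.
Pipeline overpressure [OR]: HIPPS stage unavailable=occurs, Control loop fails=not, Inboard PLC 2 is down=not → at least one input occurs → occurs.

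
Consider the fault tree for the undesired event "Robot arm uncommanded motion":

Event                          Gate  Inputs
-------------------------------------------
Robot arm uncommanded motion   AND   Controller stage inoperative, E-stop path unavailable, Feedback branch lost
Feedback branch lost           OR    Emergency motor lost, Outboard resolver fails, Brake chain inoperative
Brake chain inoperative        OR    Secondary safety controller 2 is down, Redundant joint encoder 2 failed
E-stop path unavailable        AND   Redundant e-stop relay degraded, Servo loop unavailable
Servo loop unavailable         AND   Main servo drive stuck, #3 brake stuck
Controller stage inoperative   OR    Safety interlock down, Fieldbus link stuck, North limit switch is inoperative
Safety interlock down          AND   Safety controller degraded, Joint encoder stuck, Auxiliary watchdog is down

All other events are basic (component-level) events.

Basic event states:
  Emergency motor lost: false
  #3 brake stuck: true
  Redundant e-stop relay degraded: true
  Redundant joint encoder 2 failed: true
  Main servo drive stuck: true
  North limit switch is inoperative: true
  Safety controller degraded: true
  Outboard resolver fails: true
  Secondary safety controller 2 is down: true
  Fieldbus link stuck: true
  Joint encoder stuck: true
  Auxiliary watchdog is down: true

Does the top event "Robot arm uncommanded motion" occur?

Safety interlock down [AND]: Safety controller degraded=occurs, Joint encoder stuck=occurs, Auxiliary watchdog is down=occurs → all inputs occur → occurs.
Controller stage inoperative [OR]: Safety interlock down=occurs, Fieldbus link stuck=occurs, North limit switch is inoperative=occurs → at least one input occurs → occurs.
Servo loop unavailable [AND]: Main servo drive stuck=occurs, #3 brake stuck=occurs → all inputs occur → occurs.
E-stop path unavailable [AND]: Redundant e-stop relay degraded=occurs, Servo loop unavailable=occurs → all inputs occur → occurs.
Brake chain inoperative [OR]: Secondary safety controller 2 is down=occurs, Redundant joint encoder 2 failed=occurs → at least one input occurs → occurs.
Feedback branch lost [OR]: Emergency motor lost=not, Outboard resolver fails=occurs, Brake chain inoperative=occurs → at least one input occurs → occurs.
Robot arm uncommanded motion [AND]: Controller stage inoperative=occurs, E-stop path unavailable=occurs, Feedback branch lost=occurs → all inputs occur → occurs.

Yes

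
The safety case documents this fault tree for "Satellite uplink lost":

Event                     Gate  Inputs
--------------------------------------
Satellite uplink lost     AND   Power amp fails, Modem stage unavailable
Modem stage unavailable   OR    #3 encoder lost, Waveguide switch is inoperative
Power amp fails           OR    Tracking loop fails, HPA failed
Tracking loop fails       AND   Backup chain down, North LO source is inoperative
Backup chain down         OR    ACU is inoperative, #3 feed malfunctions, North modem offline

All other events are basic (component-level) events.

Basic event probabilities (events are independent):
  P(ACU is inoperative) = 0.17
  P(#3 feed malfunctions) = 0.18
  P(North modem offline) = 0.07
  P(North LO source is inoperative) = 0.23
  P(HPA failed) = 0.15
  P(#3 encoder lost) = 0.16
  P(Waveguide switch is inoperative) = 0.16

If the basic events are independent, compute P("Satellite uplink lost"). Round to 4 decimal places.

P(Backup chain down) [OR] = 1 − (1−0.17) × (1−0.18) × (1−0.07) = 0.367042
P(Tracking loop fails) [AND] = 0.367042 × 0.23 = 0.084420
P(Power amp fails) [OR] = 1 − (1−0.084420) × (1−0.15) = 0.221757
P(Modem stage unavailable) [OR] = 1 − (1−0.16) × (1−0.16) = 0.294400
P(Satellite uplink lost) [AND] = 0.221757 × 0.294400 = 0.065285
Rounded to 4 decimal places: P(Satellite uplink lost) ≈ 0.0653.

0.0653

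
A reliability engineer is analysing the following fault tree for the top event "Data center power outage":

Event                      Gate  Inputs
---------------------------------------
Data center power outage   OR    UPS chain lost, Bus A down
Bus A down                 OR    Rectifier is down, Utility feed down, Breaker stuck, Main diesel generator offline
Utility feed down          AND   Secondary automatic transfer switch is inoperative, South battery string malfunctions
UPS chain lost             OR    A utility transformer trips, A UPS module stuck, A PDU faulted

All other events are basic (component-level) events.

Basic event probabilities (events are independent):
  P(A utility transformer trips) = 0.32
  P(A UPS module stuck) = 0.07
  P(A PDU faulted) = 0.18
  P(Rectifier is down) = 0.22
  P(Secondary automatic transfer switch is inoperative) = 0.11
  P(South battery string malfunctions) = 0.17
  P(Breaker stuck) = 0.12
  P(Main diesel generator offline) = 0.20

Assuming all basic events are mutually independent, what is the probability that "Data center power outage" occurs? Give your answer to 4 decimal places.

P(UPS chain lost) [OR] = 1 − (1−0.32) × (1−0.07) × (1−0.18) = 0.481432
P(Utility feed down) [AND] = 0.11 × 0.17 = 0.018700
P(Bus A down) [OR] = 1 − (1−0.22) × (1−0.018700) × (1−0.12) × (1−0.20) = 0.461149
P(Data center power outage) [OR] = 1 − (1−0.481432) × (1−0.461149) = 0.720569
Rounded to 4 decimal places: P(Data center power outage) ≈ 0.7206.

0.7206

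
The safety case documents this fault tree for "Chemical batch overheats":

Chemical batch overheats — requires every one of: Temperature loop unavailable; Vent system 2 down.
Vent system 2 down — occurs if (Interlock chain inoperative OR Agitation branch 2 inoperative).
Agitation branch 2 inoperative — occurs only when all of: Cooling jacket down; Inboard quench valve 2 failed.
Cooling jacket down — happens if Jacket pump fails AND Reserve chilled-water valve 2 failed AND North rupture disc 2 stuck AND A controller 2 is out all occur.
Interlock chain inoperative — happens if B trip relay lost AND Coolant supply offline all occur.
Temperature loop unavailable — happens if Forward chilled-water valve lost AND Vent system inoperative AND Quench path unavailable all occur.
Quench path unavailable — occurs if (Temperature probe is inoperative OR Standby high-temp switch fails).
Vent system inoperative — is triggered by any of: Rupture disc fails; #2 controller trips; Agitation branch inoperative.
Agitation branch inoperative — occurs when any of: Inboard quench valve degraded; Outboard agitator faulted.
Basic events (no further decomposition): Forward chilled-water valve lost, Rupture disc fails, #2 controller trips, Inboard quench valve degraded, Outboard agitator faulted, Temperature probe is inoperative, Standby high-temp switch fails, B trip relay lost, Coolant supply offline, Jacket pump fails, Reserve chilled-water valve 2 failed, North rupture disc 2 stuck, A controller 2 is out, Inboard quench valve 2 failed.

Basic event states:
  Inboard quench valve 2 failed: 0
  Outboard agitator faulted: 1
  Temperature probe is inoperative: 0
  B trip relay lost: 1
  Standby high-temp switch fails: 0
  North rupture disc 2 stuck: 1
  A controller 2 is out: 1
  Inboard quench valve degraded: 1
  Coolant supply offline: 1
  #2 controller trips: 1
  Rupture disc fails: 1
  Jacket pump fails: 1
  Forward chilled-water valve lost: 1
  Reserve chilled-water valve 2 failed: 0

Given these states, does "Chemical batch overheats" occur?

Agitation branch inoperative [OR]: Inboard quench valve degraded=occurs, Outboard agitator faulted=occurs → at least one input occurs → occurs.
Vent system inoperative [OR]: Rupture disc fails=occurs, #2 controller trips=occurs, Agitation branch inoperative=occurs → at least one input occurs → occurs.
Quench path unavailable [OR]: Temperature probe is inoperative=not, Standby high-temp switch fails=not → no input occurs → does not occur.
Temperature loop unavailable [AND]: Forward chilled-water valve lost=occurs, Vent system inoperative=occurs, Quench path unavailable=not → not all inputs occur → does not occur.
Interlock chain inoperative [AND]: B trip relay lost=occurs, Coolant supply offline=occurs → all inputs occur → occurs.
Cooling jacket down [AND]: Jacket pump fails=occurs, Reserve chilled-water valve 2 failed=not, North rupture disc 2 stuck=occurs, A controller 2 is out=occurs → not all inputs occur → does not occur.
Agitation branch 2 inoperative [AND]: Cooling jacket down=not, Inboard quench valve 2 failed=not → not all inputs occur → does not occur.
Vent system 2 down [OR]: Interlock chain inoperative=occurs, Agitation branch 2 inoperative=not → at least one input occurs → occurs.
Chemical batch overheats [AND]: Temperature loop unavailable=not, Vent system 2 down=occurs → not all inputs occur → does not occur.

No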